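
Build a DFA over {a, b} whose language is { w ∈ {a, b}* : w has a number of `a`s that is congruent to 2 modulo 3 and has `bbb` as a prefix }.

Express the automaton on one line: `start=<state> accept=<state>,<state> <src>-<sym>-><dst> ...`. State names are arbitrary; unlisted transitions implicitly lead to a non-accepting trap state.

Build one automaton per condition and run them in lockstep. One (3 states) tracks the count of `a`s modulo 3; the other (5 states) tracks whether the input so far still matches the prefix `bbb`. Each combined state is a pair, one component from each; accept when both components accept.
        a   b  
>  q0   q1  q2 
   q1   q3  q1 
   q2   q1  q4 
   q3   q5  q3 
   q4   q1  q6 
   q5   q1  q5 
   q6   q7  q6 
   q7   q8  q7 
 * q8   q6  q8 
(> = start, * = accepting)

start=q0 accept=q8 q0-a->q1 q0-b->q2 q1-a->q3 q1-b->q1 q2-a->q1 q2-b->q4 q3-a->q5 q3-b->q3 q4-a->q1 q4-b->q6 q5-a->q1 q5-b->q5 q6-a->q7 q6-b->q6 q7-a->q8 q7-b->q7 q8-a->q6 q8-b->q8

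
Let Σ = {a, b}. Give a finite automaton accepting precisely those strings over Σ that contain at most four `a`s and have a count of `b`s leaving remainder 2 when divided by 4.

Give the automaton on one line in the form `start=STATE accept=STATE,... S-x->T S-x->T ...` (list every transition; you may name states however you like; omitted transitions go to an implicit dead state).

start=s0 accept=s5,s8,s12,s16,s19 s0-a->s1 s0-b->s2 s1-a->s3 s1-b->s4 s2-a->s4 s2-b->s5 s3-a->s6 s3-b->s7 s4-a->s7 s4-b->s8 s5-a->s8 s5-b->s9 s6-a->s10 s6-b->s11 s7-a->s11 s7-b->s12 s8-a->s12 s8-b->s13 s9-a->s13 s9-b->s0 s10-a->s14 s10-b->s15 s11-a->s15 s11-b->s16 s12-a->s16 s12-b->s17 s13-a->s17 s13-b->s1 s14-a->s14 s14-b->s18 s15-a->s18 s15-b->s19 s16-a->s19 s16-b->s20 s17-a->s20 s17-b->s3 s18-a->s18 s18-b->s21 s19-a->s21 s19-b->s22 s20-a->s22 s20-b->s6 s21-a->s21 s21-b->s23 s22-a->s23 s22-b->s10 s23-a->s23 s23-b->s14

Run two small machines in parallel and take their product. The first has 6 states tracking the count of `a`s, saturating at 5; the second has 4 states tracking the count of `b`s modulo 4. A product state is a pair (one from each), accepting exactly when both do.
24 states suffice.
          a    b  
>  s0     s1   s2 
   s1     s3   s4 
   s2     s4   s5 
   s3     s6   s7 
   s4     s7   s8 
 * s5     s8   s9 
   s6    s10  s11 
   s7    s11  s12 
 * s8    s12  s13 
   s9    s13   s0 
   s10   s14  s15 
   s11   s15  s16 
 * s12   s16  s17 
   s13   s17   s1 
   s14   s14  s18 
   s15   s18  s19 
 * s16   s19  s20 
   s17   s20   s3 
   s18   s18  s21 
 * s19   s21  s22 
   s20   s22   s6 
   s21   s21  s23 
   s22   s23  s10 
   s23   s23  s14 
(> = start, * = accepting)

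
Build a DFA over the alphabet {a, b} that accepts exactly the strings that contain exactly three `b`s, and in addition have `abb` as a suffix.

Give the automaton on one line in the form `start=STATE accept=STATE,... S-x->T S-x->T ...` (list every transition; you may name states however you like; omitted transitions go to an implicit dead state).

start=S0 accept=S10 S0-a->S1 S0-b->S2 S1-a->S1 S1-b->S3 S2-a->S4 S2-b->S5 S3-a->S4 S3-b->S6 S4-a->S4 S4-b->S7 S5-a->S8 S5-b->S9 S6-a->S8 S6-b->S9 S7-a->S8 S7-b->S10 S8-a->S8 S8-b->S11 S9-a->S12 S9-b->S13 S10-a->S12 S10-b->S13 S11-a->S12 S11-b->S14 S12-a->S12 S12-b->S15 S13-a->S16 S13-b->S13 S14-a->S16 S14-b->S13 S15-a->S16 S15-b->S14 S16-a->S16 S16-b->S15

Run two small machines in parallel and take their product. The first has 5 states tracking the count of `b`s, saturating at 4; the second has 4 states tracking how much of the suffix `abb` has currently been matched. A product state is a pair (one from each), accepting exactly when both do.
17 states suffice.
          a    b  
>  S0     S1   S2 
   S1     S1   S3 
   S2     S4   S5 
   S3     S4   S6 
   S4     S4   S7 
   S5     S8   S9 
   S6     S8   S9 
   S7     S8  S10 
   S8     S8  S11 
   S9    S12  S13 
 * S10   S12  S13 
   S11   S12  S14 
   S12   S12  S15 
   S13   S16  S13 
   S14   S16  S13 
   S15   S16  S14 
   S16   S16  S15 
(> = start, * = accepting)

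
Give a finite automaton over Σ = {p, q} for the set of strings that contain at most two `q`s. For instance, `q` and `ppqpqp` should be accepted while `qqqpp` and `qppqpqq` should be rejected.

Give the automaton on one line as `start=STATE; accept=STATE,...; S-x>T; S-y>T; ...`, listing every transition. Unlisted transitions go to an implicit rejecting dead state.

start=S0; accept=S0,S1,S2; S0-p>S0; S0-q>S1; S1-p>S1; S1-q>S2; S2-p>S2; S2-q>S3; S3-p>S3; S3-q>S3

Only the number of `q`s matters, and only up to 3. Make a chain S0 → S1 → S2 → S3 advanced by each `q` (with S3 absorbing); every other symbol self-loops. The accepting set is {S0, S1, S2}.
        p   q  
>* S0   S0  S1 
 * S1   S1  S2 
 * S2   S2  S3 
   S3   S3  S3 
(> = start, * = accepting)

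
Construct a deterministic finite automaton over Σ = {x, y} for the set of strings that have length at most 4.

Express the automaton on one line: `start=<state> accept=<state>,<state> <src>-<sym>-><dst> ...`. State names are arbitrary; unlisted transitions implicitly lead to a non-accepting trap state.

We only need to distinguish lengths 0, 1, …, 4, and '>4'. Chain q0 → q1 → q2 → q3 → q4 → q5 on every symbol, with q5 looping. Accepting states: {q0, q1, q2, q3, q4}.
6 states suffice.
        x   y  
>* q0   q1  q1 
 * q1   q2  q2 
 * q2   q3  q3 
 * q3   q4  q4 
 * q4   q5  q5 
   q5   q5  q5 
(> = start, * = accepting)

start=q0 accept=q0,q1,q2,q3,q4 q0-x->q1 q0-y->q1 q1-x->q2 q1-y->q2 q2-x->q3 q2-y->q3 q3-x->q4 q3-y->q4 q4-x->q5 q4-y->q5 q5-x->q5 q5-y->q5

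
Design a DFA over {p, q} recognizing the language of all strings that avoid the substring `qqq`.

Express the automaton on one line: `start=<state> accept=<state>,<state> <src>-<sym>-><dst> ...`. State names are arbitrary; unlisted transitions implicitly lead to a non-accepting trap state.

start=A accept=A,B,C A-p->A A-q->B B-p->A B-q->C C-p->A C-q->D D-p->D D-q->D

This is the complement of 'contains `qqq`'. Use the same substring-matching states — A through D holding how much of `qqq` has just been matched — but flip the accepting set: everything except the trap D accepts.
       p  q 
>* A   A  B 
 * B   A  C 
 * C   A  D 
   D   D  D 
(> = start, * = accepting)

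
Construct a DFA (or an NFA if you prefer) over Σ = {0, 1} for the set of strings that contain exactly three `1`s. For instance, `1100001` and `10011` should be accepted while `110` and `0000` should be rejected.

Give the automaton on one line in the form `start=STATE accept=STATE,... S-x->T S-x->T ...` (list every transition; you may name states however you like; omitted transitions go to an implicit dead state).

Only the number of `1`s matters, and only up to 4. Make a chain S0 → S1 → S2 → S3 → S4 advanced by each `1` (with S4 absorbing); every other symbol self-loops. The accepting set is {S3}.
With 5 states:
        0   1  
>  S0   S0  S1 
   S1   S1  S2 
   S2   S2  S3 
 * S3   S3  S4 
   S4   S4  S4 
(> = start, * = accepting)

start=S0 accept=S3 S0-0->S0 S0-1->S1 S1-0->S1 S1-1->S2 S2-0->S2 S2-1->S3 S3-0->S3 S3-1->S4 S4-0->S4 S4-1->S4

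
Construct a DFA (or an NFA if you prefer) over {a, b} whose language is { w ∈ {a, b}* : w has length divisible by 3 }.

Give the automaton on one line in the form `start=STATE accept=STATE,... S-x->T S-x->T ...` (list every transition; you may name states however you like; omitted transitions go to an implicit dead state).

Only the length mod 3 matters, so use a 3-cycle: from any state, every input symbol moves to the next state, wrapping q2 back to q0. Mark q0 accepting.
With 3 states:
        a   b  
>* q0   q1  q1 
   q1   q2  q2 
   q2   q0  q0 
(> = start, * = accepting)

start=q0 accept=q0 q0-a->q1 q0-b->q1 q1-a->q2 q1-b->q2 q2-a->q0 q2-b->q0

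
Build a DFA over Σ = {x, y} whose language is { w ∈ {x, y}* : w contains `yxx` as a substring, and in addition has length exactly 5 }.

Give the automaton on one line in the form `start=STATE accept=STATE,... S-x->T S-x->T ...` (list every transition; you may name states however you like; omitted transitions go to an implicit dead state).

start=s0 accept=s17 s0-x->s1 s0-y->s2 s1-x->s3 s1-y->s4 s2-x->s5 s2-y->s4 s3-x->s6 s3-y->s7 s4-x->s8 s4-y->s7 s5-x->s9 s5-y->s7 s6-x->s10 s6-y->s11 s7-x->s12 s7-y->s11 s8-x->s13 s8-y->s11 s9-x->s13 s9-y->s13 s10-x->s14 s10-y->s15 s11-x->s16 s11-y->s15 s12-x->s17 s12-y->s15 s13-x->s17 s13-y->s17 s14-x->s18 s14-y->s19 s15-x->s20 s15-y->s19 s16-x->s21 s16-y->s19 s17-x->s21 s17-y->s21 s18-x->s18 s18-y->s19 s19-x->s20 s19-y->s19 s20-x->s21 s20-y->s19 s21-x->s21 s21-y->s21

Handle the two conditions separately and then intersect. One (4 states) tracks whether and how much of `yxx` has been seen; the other (7 states) tracks the input length, saturating at 6. Each combined state is a pair, one component from each; accept when both components accept.
A 22-state machine:
          x    y  
>  s0     s1   s2 
   s1     s3   s4 
   s2     s5   s4 
   s3     s6   s7 
   s4     s8   s7 
   s5     s9   s7 
   s6    s10  s11 
   s7    s12  s11 
   s8    s13  s11 
   s9    s13  s13 
   s10   s14  s15 
   s11   s16  s15 
   s12   s17  s15 
   s13   s17  s17 
   s14   s18  s19 
   s15   s20  s19 
   s16   s21  s19 
 * s17   s21  s21 
   s18   s18  s19 
   s19   s20  s19 
   s20   s21  s19 
   s21   s21  s21 
(> = start, * = accepting)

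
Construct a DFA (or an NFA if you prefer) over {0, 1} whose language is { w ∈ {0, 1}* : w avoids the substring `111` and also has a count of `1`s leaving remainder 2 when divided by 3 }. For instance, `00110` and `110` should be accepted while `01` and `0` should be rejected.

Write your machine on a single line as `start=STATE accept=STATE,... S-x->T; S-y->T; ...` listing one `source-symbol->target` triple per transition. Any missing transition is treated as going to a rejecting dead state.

start=s0; accept=s3,s4,s5; s0-0->s0; s0-1->s1; s1-0->s2; s1-1->s3; s2-0->s2; s2-1->s4; s3-0->s5; s3-1->s6; s4-0->s5; s4-1->s7; s5-0->s5; s5-1->s8; s6-0->s6; s6-1->s9; s7-0->s0; s7-1->s9; s8-0->s0; s8-1->s10; s9-0->s9; s9-1->s11; s10-0->s2; s10-1->s11; s11-0->s11; s11-1->s6

Handle the two conditions separately and then intersect. The first has 4 states tracking partial matches of the forbidden pattern `111`; the second has 3 states tracking the count of `1`s modulo 3. A product state is a pair (one from each), accepting exactly when both do.
With 12 states:
          0    1  
>  s0     s0   s1 
   s1     s2   s3 
   s2     s2   s4 
 * s3     s5   s6 
 * s4     s5   s7 
 * s5     s5   s8 
   s6     s6   s9 
   s7     s0   s9 
   s8     s0  s10 
   s9     s9  s11 
   s10    s2  s11 
   s11   s11   s6 
(> = start, * = accepting)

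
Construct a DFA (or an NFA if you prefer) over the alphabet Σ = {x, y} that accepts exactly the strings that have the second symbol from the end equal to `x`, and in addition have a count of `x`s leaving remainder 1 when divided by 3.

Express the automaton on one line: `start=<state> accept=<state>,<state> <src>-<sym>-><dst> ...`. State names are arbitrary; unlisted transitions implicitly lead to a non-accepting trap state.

Run two small machines in parallel and take their product. The first has 7 states tracking the last 2 symbols read; the second has 3 states tracking the count of `x`s modulo 3. A product state is a pair (one from each), accepting exactly when both do. Minimizing collapses redundant product states.
A 7-state machine:
       x  y 
>  A   B  A 
   B   C  D 
   C   E  C 
 * D   C  F 
   E   G  A 
   F   C  F 
 * G   C  D 
(> = start, * = accepting)

start=A accept=D,G A-x->B A-y->A B-x->C B-y->D C-x->E C-y->C D-x->C D-y->F E-x->G E-y->A F-x->C F-y->F G-x->C G-y->D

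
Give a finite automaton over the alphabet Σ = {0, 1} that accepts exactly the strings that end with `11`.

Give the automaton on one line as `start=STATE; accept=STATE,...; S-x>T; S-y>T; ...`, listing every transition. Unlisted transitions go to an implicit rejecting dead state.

start=q0; accept=q2; q0-0>q0; q0-1>q1; q1-0>q0; q1-1>q2; q2-0>q0; q2-1>q2

Remember how much of `11` the current input suffix matches. State q0 means no match yet; q1 means the last symbol is `1`; q2 means the last 2 symbols are `11`. Only q2 accepts. On a mismatch, fall back to the longest proper suffix that is still a prefix of `11`.
        0   1  
>  q0   q0  q1 
   q1   q0  q2 
 * q2   q0  q2 
(> = start, * = accepting)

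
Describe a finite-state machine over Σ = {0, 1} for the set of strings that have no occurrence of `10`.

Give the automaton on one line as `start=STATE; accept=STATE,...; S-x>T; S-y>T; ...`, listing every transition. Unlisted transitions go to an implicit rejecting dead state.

This is the complement of 'contains `10`'. Use the same substring-matching states — S0 through S2 holding how much of `10` has just been matched — but flip the accepting set: everything except the trap S2 accepts.
3 states suffice.
        0   1  
>* S0   S0  S1 
 * S1   S2  S1 
   S2   S2  S2 
(> = start, * = accepting)

start=S0; accept=S0,S1; S0-0>S0; S0-1>S1; S1-0>S2; S1-1>S1; S2-0>S2; S2-1>S2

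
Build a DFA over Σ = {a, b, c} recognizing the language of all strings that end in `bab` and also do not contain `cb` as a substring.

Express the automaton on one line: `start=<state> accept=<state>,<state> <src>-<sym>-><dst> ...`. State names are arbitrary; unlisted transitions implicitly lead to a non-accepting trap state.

Build one automaton per condition and run them in lockstep. The first has 4 states tracking how much of the suffix `bab` has currently been matched; the second has 3 states tracking partial matches of the forbidden pattern `cb`. A product state is a pair (one from each), accepting exactly when both do. Equivalent product states are then merged.
With 6 states:
        a   b   c  
>  S0   S0  S1  S2 
   S1   S3  S1  S2 
   S2   S0  S4  S2 
   S3   S0  S5  S2 
   S4   S4  S4  S4 
 * S5   S3  S1  S2 
(> = start, * = accepting)

start=S0 accept=S5 S0-a->S0 S0-b->S1 S0-c->S2 S1-a->S3 S1-b->S1 S1-c->S2 S2-a->S0 S2-b->S4 S2-c->S2 S3-a->S0 S3-b->S5 S3-c->S2 S4-a->S4 S4-b->S4 S4-c->S4 S5-a->S3 S5-b->S1 S5-c->S2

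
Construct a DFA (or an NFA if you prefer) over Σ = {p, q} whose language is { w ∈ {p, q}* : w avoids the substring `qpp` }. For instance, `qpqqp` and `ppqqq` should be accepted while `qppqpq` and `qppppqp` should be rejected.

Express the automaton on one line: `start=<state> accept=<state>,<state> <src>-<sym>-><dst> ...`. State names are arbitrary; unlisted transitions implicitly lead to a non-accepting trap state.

This is the complement of 'contains `qpp`'. Use the same substring-matching states — s0 through s3 holding how much of `qpp` has just been matched — but flip the accepting set: everything except the trap s3 accepts.
        p   q  
>* s0   s0  s1 
 * s1   s2  s1 
 * s2   s3  s1 
   s3   s3  s3 
(> = start, * = accepting)

start=s0 accept=s0,s1,s2 s0-p->s0 s0-q->s1 s1-p->s2 s1-q->s1 s2-p->s3 s2-q->s1 s3-p->s3 s3-q->s3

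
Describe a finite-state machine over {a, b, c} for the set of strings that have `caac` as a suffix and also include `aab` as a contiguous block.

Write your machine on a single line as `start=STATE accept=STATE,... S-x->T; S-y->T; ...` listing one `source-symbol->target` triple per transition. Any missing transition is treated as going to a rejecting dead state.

Build one automaton per condition and run them in lockstep. The first has 5 states tracking how much of the suffix `caac` has currently been matched; the second has 4 states tracking whether and how much of `aab` has been seen. A product state is a pair (one from each), accepting exactly when both do.
          a    b    c  
>  q0     q1   q0   q2 
   q1     q3   q0   q2 
   q2     q4   q0   q2 
   q3     q3   q5   q2 
   q4     q6   q0   q2 
   q5     q5   q5   q7 
   q6     q3   q5   q8 
   q7     q9   q5   q7 
   q8     q4   q0   q2 
   q9    q10   q5   q7 
   q10    q5   q5  q11 
 * q11    q9   q5   q7 
(> = start, * = accepting)

start=q0; accept=q11; q0-a->q1; q0-b->q0; q0-c->q2; q1-a->q3; q1-b->q0; q1-c->q2; q2-a->q4; q2-b->q0; q2-c->q2; q3-a->q3; q3-b->q5; q3-c->q2; q4-a->q6; q4-b->q0; q4-c->q2; q5-a->q5; q5-b->q5; q5-c->q7; q6-a->q3; q6-b->q5; q6-c->q8; q7-a->q9; q7-b->q5; q7-c->q7; q8-a->q4; q8-b->q0; q8-c->q2; q9-a->q10; q9-b->q5; q9-c->q7; q10-a->q5; q10-b->q5; q10-c->q11; q11-a->q9; q11-b->q5; q11-c->q7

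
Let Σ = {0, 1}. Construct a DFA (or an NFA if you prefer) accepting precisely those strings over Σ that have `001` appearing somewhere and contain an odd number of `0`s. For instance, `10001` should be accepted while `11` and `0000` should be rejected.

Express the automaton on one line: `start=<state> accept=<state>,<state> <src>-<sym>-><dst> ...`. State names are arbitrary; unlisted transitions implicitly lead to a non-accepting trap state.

Build one automaton per condition and run them in lockstep. One (4 states) tracks whether and how much of `001` has been seen; the other (2 states) tracks the count of `0`s modulo 2. Each combined state is a pair, one component from each; accept when both components accept.
An 8-state machine:
        0   1  
>  q0   q1  q0 
   q1   q2  q3 
   q2   q4  q5 
   q3   q6  q3 
   q4   q2  q7 
   q5   q7  q5 
   q6   q4  q0 
 * q7   q5  q7 
(> = start, * = accepting)

start=q0 accept=q7 q0-0->q1 q0-1->q0 q1-0->q2 q1-1->q3 q2-0->q4 q2-1->q5 q3-0->q6 q3-1->q3 q4-0->q2 q4-1->q7 q5-0->q7 q5-1->q5 q6-0->q4 q6-1->q0 q7-0->q5 q7-1->q7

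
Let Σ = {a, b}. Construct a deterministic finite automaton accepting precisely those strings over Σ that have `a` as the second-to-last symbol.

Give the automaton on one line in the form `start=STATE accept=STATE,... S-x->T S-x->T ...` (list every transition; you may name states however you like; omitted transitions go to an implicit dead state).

start=q0 accept=q3,q4 q0-a->q1 q0-b->q2 q1-a->q3 q1-b->q4 q2-a->q5 q2-b->q6 q3-a->q3 q3-b->q4 q4-a->q5 q4-b->q6 q5-a->q3 q5-b->q4 q6-a->q5 q6-b->q6

A DFA must remember the last 2 symbols (since which symbol is second-to-last isn't known until the input ends). Use one state per possible window of the last ≤2 symbols; accept from those whose window starts with `a`.
With 7 states:
        a   b  
>  q0   q1  q2 
   q1   q3  q4 
   q2   q5  q6 
 * q3   q3  q4 
 * q4   q5  q6 
   q5   q3  q4 
   q6   q5  q6 
(> = start, * = accepting)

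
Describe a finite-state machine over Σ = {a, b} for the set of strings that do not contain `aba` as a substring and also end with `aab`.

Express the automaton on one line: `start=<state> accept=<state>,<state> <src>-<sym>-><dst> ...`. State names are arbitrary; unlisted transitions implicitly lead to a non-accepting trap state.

Build one automaton per condition and run them in lockstep. The first has 4 states tracking partial matches of the forbidden pattern `aba`; the second has 4 states tracking how much of the suffix `aab` has currently been matched. A product state is a pair (one from each), accepting exactly when both do.
A 9-state machine:
        a   b  
>  q0   q1  q0 
   q1   q2  q3 
   q2   q2  q4 
   q3   q5  q0 
 * q4   q5  q0 
   q5   q6  q7 
   q6   q6  q8 
   q7   q5  q7 
   q8   q5  q7 
(> = start, * = accepting)

start=q0 accept=q4 q0-a->q1 q0-b->q0 q1-a->q2 q1-b->q3 q2-a->q2 q2-b->q4 q3-a->q5 q3-b->q0 q4-a->q5 q4-b->q0 q5-a->q6 q5-b->q7 q6-a->q6 q6-b->q8 q7-a->q5 q7-b->q7 q8-a->q5 q8-b->q7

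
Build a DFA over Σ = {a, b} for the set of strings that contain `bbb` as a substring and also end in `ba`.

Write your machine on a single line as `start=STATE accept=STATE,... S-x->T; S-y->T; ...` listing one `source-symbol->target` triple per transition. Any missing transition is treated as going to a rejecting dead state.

Run two small machines in parallel and take their product. One (4 states) tracks whether and how much of `bbb` has been seen; the other (3 states) tracks how much of the suffix `ba` has currently been matched. Each combined state is a pair, one component from each; accept when both components accept. After merging equivalent states the machine shrinks.
6 states suffice.
        a   b  
>  s0   s0  s1 
   s1   s0  s2 
   s2   s0  s3 
   s3   s4  s3 
 * s4   s5  s3 
   s5   s5  s3 
(> = start, * = accepting)

start=s0; accept=s4; s0-a->s0; s0-b->s1; s1-a->s0; s1-b->s2; s2-a->s0; s2-b->s3; s3-a->s4; s3-b->s3; s4-a->s5; s4-b->s3; s5-a->s5; s5-b->s3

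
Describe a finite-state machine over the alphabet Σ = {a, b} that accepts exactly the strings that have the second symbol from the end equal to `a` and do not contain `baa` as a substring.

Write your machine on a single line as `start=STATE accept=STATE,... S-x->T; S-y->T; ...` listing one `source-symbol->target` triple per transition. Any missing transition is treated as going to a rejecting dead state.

Handle the two conditions separately and then intersect. One (7 states) tracks the last 2 symbols read; the other (4 states) tracks partial matches of the forbidden pattern `baa`. Each combined state is a pair, one component from each; accept when both components accept.
11 states suffice.
          a    b  
>  q0     q1   q2 
   q1     q3   q4 
   q2     q5   q6 
 * q3     q3   q4 
 * q4     q5   q6 
   q5     q7   q4 
   q6     q5   q6 
   q7     q7   q8 
   q8     q9  q10 
   q9     q7   q8 
   q10    q9  q10 
(> = start, * = accepting)

start=q0; accept=q3,q4; q0-a->q1; q0-b->q2; q1-a->q3; q1-b->q4; q2-a->q5; q2-b->q6; q3-a->q3; q3-b->q4; q4-a->q5; q4-b->q6; q5-a->q7; q5-b->q4; q6-a->q5; q6-b->q6; q7-a->q7; q7-b->q8; q8-a->q9; q8-b->q10; q9-a->q7; q9-b->q8; q10-a->q9; q10-b->q10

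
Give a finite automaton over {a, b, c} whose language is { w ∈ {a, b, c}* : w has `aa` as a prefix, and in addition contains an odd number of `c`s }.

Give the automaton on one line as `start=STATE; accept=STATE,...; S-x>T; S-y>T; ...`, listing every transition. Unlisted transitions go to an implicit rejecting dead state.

Run two small machines in parallel and take their product. One (4 states) tracks whether the input so far still matches the prefix `aa`; the other (2 states) tracks the count of `c`s modulo 2. Each combined state is a pair, one component from each; accept when both components accept.
6 states suffice.
        a   b   c  
>  s0   s1  s2  s3 
   s1   s4  s2  s3 
   s2   s2  s2  s3 
   s3   s3  s3  s2 
   s4   s4  s4  s5 
 * s5   s5  s5  s4 
(> = start, * = accepting)

start=s0; accept=s5; s0-a>s1; s0-b>s2; s0-c>s3; s1-a>s4; s1-b>s2; s1-c>s3; s2-a>s2; s2-b>s2; s2-c>s3; s3-a>s3; s3-b>s3; s3-c>s2; s4-a>s4; s4-b>s4; s4-c>s5; s5-a>s5; s5-b>s5; s5-c>s4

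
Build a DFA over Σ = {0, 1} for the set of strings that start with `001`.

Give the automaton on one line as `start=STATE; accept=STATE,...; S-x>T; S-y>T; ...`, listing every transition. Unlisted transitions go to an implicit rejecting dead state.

Check the first 3 symbols one by one: s0 through s2 record how many have matched `001` so far; any wrong symbol goes to the dead state s4. After all 3 match we enter the accepting sink s3.
A 5-state machine:
        0   1  
>  s0   s1  s4 
   s1   s2  s4 
   s2   s4  s3 
 * s3   s3  s3 
   s4   s4  s4 
(> = start, * = accepting)

start=s0; accept=s3; s0-0>s1; s0-1>s4; s1-0>s2; s1-1>s4; s2-0>s4; s2-1>s3; s3-0>s3; s3-1>s3; s4-0>s4; s4-1>s4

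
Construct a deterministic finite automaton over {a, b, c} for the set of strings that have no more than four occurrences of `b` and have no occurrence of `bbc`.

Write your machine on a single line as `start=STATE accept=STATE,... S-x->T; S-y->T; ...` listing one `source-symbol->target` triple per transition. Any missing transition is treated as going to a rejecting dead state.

Build one automaton per condition and run them in lockstep. One (6 states) tracks the count of `b`s, saturating at 5; the other (4 states) tracks partial matches of the forbidden pattern `bbc`. Each combined state is a pair, one component from each; accept when both components accept.
          a    b    c  
>* S0     S0   S1   S0 
 * S1     S2   S3   S2 
 * S2     S2   S4   S2 
 * S3     S5   S6   S7 
 * S4     S5   S6   S5 
 * S5     S5   S8   S5 
 * S6     S9  S10  S11 
   S7     S7  S11   S7 
 * S8     S9  S10   S9 
 * S9     S9  S12   S9 
 * S10   S13  S14  S15 
   S11   S11  S15  S11 
 * S12   S13  S14  S13 
 * S13   S13  S16  S13 
   S14   S17  S14  S18 
   S15   S15  S18  S15 
   S16   S17  S14  S17 
   S17   S17  S16  S17 
   S18   S18  S18  S18 
(> = start, * = accepting)

start=S0; accept=S0,S1,S2,S3,S4,S5,S6,S8,S9,S10,S12,S13; S0-a->S0; S0-b->S1; S0-c->S0; S1-a->S2; S1-b->S3; S1-c->S2; S2-a->S2; S2-b->S4; S2-c->S2; S3-a->S5; S3-b->S6; S3-c->S7; S4-a->S5; S4-b->S6; S4-c->S5; S5-a->S5; S5-b->S8; S5-c->S5; S6-a->S9; S6-b->S10; S6-c->S11; S7-a->S7; S7-b->S11; S7-c->S7; S8-a->S9; S8-b->S10; S8-c->S9; S9-a->S9; S9-b->S12; S9-c->S9; S10-a->S13; S10-b->S14; S10-c->S15; S11-a->S11; S11-b->S15; S11-c->S11; S12-a->S13; S12-b->S14; S12-c->S13; S13-a->S13; S13-b->S16; S13-c->S13; S14-a->S17; S14-b->S14; S14-c->S18; S15-a->S15; S15-b->S18; S15-c->S15; S16-a->S17; S16-b->S14; S16-c->S17; S17-a->S17; S17-b->S16; S17-c->S17; S18-a->S18; S18-b->S18; S18-c->S18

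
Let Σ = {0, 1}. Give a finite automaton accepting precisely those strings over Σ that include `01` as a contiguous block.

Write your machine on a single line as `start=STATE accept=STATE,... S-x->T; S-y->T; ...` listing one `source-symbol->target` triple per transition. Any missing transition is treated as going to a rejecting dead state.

start=S0; accept=S2; S0-0->S1; S0-1->S0; S1-0->S1; S1-1->S2; S2-0->S2; S2-1->S2

Track how much of `01` has been matched so far: state S0 is no progress, S2 is the absorbing accept state reached once `01` has occurred. Intermediate states record partial matches; on a mismatch, fall back to the longest reusable overlap.
With 3 states:
        0   1  
>  S0   S1  S0 
   S1   S1  S2 
 * S2   S2  S2 
(> = start, * = accepting)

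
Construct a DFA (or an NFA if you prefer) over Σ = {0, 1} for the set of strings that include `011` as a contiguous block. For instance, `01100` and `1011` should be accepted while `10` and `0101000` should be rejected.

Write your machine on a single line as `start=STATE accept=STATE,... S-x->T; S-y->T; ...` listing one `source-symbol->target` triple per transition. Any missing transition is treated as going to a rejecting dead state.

start=S0; accept=S3; S0-0->S1; S0-1->S0; S1-0->S1; S1-1->S2; S2-0->S1; S2-1->S3; S3-0->S3; S3-1->S3

States S0..S2 record the length of the longest prefix of `011` that matches the current input suffix. Reaching S3 means `011` has been seen, and we stay there forever. Accept from S3.
A 4-state machine:
        0   1  
>  S0   S1  S0 
   S1   S1  S2 
   S2   S1  S3 
 * S3   S3  S3 
(> = start, * = accepting)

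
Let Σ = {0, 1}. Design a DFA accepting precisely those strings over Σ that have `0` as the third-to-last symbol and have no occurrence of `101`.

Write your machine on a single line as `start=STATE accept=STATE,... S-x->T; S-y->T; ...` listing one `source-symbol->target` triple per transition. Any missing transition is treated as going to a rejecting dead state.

Run two small machines in parallel and take their product. One (15 states) tracks the last 3 symbols read; the other (4 states) tracks partial matches of the forbidden pattern `101`. Each combined state is a pair, one component from each; accept when both components accept. Equivalent product states are then merged.
With 11 states:
          0    1  
>  S0     S1   S2 
   S1     S3   S4 
   S2     S5   S2 
   S3     S6   S7 
   S4     S8   S9 
   S5     S3  S10 
 * S6     S6   S7 
 * S7     S8   S9 
 * S8     S3  S10 
 * S9     S5   S2 
   S10   S10  S10 
(> = start, * = accepting)

start=S0; accept=S6,S7,S8,S9; S0-0->S1; S0-1->S2; S1-0->S3; S1-1->S4; S2-0->S5; S2-1->S2; S3-0->S6; S3-1->S7; S4-0->S8; S4-1->S9; S5-0->S3; S5-1->S10; S6-0->S6; S6-1->S7; S7-0->S8; S7-1->S9; S8-0->S3; S8-1->S10; S9-0->S5; S9-1->S2; S10-0->S10; S10-1->S10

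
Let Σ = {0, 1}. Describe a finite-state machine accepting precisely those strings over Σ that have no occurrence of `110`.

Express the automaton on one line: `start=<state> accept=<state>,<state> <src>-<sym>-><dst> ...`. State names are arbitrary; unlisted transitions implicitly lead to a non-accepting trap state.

This is the complement of 'contains `110`'. Use the same substring-matching states — q0 through q3 holding how much of `110` has just been matched — but flip the accepting set: everything except the trap q3 accepts.
4 states suffice.
        0   1  
>* q0   q0  q1 
 * q1   q0  q2 
 * q2   q3  q2 
   q3   q3  q3 
(> = start, * = accepting)

start=q0 accept=q0,q1,q2 q0-0->q0 q0-1->q1 q1-0->q0 q1-1->q2 q2-0->q3 q2-1->q2 q3-0->q3 q3-1->q3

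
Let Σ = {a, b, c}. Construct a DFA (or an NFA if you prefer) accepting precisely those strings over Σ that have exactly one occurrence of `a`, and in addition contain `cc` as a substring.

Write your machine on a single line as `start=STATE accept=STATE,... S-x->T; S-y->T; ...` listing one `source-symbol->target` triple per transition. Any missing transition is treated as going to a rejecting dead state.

Handle the two conditions separately and then intersect. One (3 states) tracks the count of `a`s, saturating at 2; the other (3 states) tracks whether and how much of `cc` has been seen. Each combined state is a pair, one component from each; accept when both components accept. Minimizing collapses redundant product states.
With 7 states:
        a   b   c  
>  q0   q1  q0  q2 
   q1   q3  q1  q4 
   q2   q1  q0  q5 
   q3   q3  q3  q3 
   q4   q3  q1  q6 
   q5   q6  q5  q5 
 * q6   q3  q6  q6 
(> = start, * = accepting)

start=q0; accept=q6; q0-a->q1; q0-b->q0; q0-c->q2; q1-a->q3; q1-b->q1; q1-c->q4; q2-a->q1; q2-b->q0; q2-c->q5; q3-a->q3; q3-b->q3; q3-c->q3; q4-a->q3; q4-b->q1; q4-c->q6; q5-a->q6; q5-b->q5; q5-c->q5; q6-a->q3; q6-b->q6; q6-c->q6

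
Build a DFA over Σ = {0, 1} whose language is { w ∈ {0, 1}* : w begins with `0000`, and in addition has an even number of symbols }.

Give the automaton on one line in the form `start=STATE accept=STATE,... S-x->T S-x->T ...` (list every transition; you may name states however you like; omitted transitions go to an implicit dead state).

start=q0 accept=q5 q0-0->q1 q0-1->q2 q1-0->q3 q1-1->q2 q2-0->q2 q2-1->q2 q3-0->q4 q3-1->q2 q4-0->q5 q4-1->q2 q5-0->q6 q5-1->q6 q6-0->q5 q6-1->q5

Build one automaton per condition and run them in lockstep. The first has 6 states tracking whether the input so far still matches the prefix `0000`; the second has 2 states tracking the input length modulo 2. A product state is a pair (one from each), accepting exactly when both do. Minimizing collapses redundant product states.
With 7 states:
        0   1  
>  q0   q1  q2 
   q1   q3  q2 
   q2   q2  q2 
   q3   q4  q2 
   q4   q5  q2 
 * q5   q6  q6 
   q6   q5  q5 
(> = start, * = accepting)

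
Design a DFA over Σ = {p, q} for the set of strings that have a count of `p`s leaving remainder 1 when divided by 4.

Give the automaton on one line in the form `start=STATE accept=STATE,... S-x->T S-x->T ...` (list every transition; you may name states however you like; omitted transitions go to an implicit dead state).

Keep the running count of `p`s modulo 4: each `p` advances along the cycle s0 → s1 → s2 → s3 → s0 while other symbols loop. Accept at s1.
A 4-state machine:
        p   q  
>  s0   s1  s0 
 * s1   s2  s1 
   s2   s3  s2 
   s3   s0  s3 
(> = start, * = accepting)

start=s0 accept=s1 s0-p->s1 s0-q->s0 s1-p->s2 s1-q->s1 s2-p->s3 s2-q->s2 s3-p->s0 s3-q->s3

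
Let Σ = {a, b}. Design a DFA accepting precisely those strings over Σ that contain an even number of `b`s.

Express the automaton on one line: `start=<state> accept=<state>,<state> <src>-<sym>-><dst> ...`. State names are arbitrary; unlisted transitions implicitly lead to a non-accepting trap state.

start=q0 accept=q0 q0-a->q0 q0-b->q1 q1-a->q1 q1-b->q0

Keep the running count of `b`s modulo 2: each `b` advances along the cycle q0 → q1 → q0 while other symbols loop. Accept at q0.
2 states suffice.
        a   b  
>* q0   q0  q1 
   q1   q1  q0 
(> = start, * = accepting)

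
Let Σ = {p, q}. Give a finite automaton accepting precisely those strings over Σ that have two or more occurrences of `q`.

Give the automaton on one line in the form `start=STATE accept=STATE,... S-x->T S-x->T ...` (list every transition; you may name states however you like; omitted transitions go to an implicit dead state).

Count `q`s, saturating at 3: states A through C mean 0 through 2 `q`s seen; D means more than 2. Each `q` increments (capped at D); other symbols loop. Accept from {C, D}.
With 4 states:
       p  q 
>  A   A  B 
   B   B  C 
 * C   C  D 
 * D   D  D 
(> = start, * = accepting)

start=A accept=C,D A-p->A A-q->B B-p->B B-q->C C-p->C C-q->D D-p->D D-q->D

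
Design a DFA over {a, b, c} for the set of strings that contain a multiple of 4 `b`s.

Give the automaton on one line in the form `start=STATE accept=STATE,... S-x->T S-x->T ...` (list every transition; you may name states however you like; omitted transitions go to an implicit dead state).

Keep the running count of `b`s modulo 4: each `b` advances along the cycle q0 → q1 → q2 → q3 → q0 while other symbols loop. Accept at q0.
A 4-state machine:
        a   b   c  
>* q0   q0  q1  q0 
   q1   q1  q2  q1 
   q2   q2  q3  q2 
   q3   q3  q0  q3 
(> = start, * = accepting)

start=q0 accept=q0 q0-a->q0 q0-b->q1 q0-c->q0 q1-a->q1 q1-b->q2 q1-c->q1 q2-a->q2 q2-b->q3 q2-c->q2 q3-a->q3 q3-b->q0 q3-c->q3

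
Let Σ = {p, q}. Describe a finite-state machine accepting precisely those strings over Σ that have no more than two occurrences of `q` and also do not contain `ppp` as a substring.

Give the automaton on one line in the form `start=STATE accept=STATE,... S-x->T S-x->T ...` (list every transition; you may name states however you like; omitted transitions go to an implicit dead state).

start=A accept=A,B,C,D,E,F,H,I,L A-p->B A-q->C B-p->D B-q->C C-p->E C-q->F D-p->G D-q->C E-p->H E-q->F F-p->I F-q->J G-p->G G-q->K H-p->K H-q->F I-p->L I-q->J J-p->M J-q->J K-p->K K-q->N L-p->N L-q->J M-p->O M-q->J N-p->N N-q->P O-p->P O-q->J P-p->P P-q->P

Handle the two conditions separately and then intersect. The first has 4 states tracking the count of `q`s, saturating at 3; the second has 4 states tracking partial matches of the forbidden pattern `ppp`. A product state is a pair (one from each), accepting exactly when both do.
With 16 states:
       p  q 
>* A   B  C 
 * B   D  C 
 * C   E  F 
 * D   G  C 
 * E   H  F 
 * F   I  J 
   G   G  K 
 * H   K  F 
 * I   L  J 
   J   M  J 
   K   K  N 
 * L   N  J 
   M   O  J 
   N   N  P 
   O   P  J 
   P   P  P 
(> = start, * = accepting)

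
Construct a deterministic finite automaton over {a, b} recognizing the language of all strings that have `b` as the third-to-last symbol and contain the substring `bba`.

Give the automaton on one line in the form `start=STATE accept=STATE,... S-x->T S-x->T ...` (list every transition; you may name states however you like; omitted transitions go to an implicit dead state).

Run two small machines in parallel and take their product. One (15 states) tracks the last 3 symbols read; the other (4 states) tracks whether and how much of `bba` has been seen. Each combined state is a pair, one component from each; accept when both components accept. Equivalent product states are then merged.
          a    b  
>  s0     s0   s1 
   s1     s0   s2 
   s2     s3   s2 
 * s3     s4   s5 
 * s4     s6   s7 
 * s5     s8   s9 
   s6     s6   s7 
   s7     s8   s9 
   s8     s4   s5 
   s9     s3  s10 
 * s10    s3  s10 
(> = start, * = accepting)

start=s0 accept=s3,s4,s5,s10 s0-a->s0 s0-b->s1 s1-a->s0 s1-b->s2 s2-a->s3 s2-b->s2 s3-a->s4 s3-b->s5 s4-a->s6 s4-b->s7 s5-a->s8 s5-b->s9 s6-a->s6 s6-b->s7 s7-a->s8 s7-b->s9 s8-a->s4 s8-b->s5 s9-a->s3 s9-b->s10 s10-a->s3 s10-b->s10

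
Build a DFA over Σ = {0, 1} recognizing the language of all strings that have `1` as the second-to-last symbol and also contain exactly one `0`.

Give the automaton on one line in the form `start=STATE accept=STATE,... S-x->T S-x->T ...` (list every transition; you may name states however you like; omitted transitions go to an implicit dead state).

start=A accept=F,G A-0->B A-1->C B-0->D B-1->E C-0->F C-1->C D-0->D D-1->D E-0->D E-1->G F-0->D F-1->E G-0->D G-1->G

Run two small machines in parallel and take their product. The first has 7 states tracking the last 2 symbols read; the second has 3 states tracking the count of `0`s, saturating at 2. A product state is a pair (one from each), accepting exactly when both do. After merging equivalent states the machine shrinks.
A 7-state machine:
       0  1 
>  A   B  C 
   B   D  E 
   C   F  C 
   D   D  D 
   E   D  G 
 * F   D  E 
 * G   D  G 
(> = start, * = accepting)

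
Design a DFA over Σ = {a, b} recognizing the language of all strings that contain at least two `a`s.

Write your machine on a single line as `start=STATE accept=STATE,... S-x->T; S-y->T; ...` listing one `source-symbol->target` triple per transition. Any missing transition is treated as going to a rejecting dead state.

Count `a`s, saturating at 3: states q0 through q2 mean 0 through 2 `a`s seen; q3 means more than 2. Each `a` increments (capped at q3); other symbols loop. Accept from {q2, q3}.
With 4 states:
        a   b  
>  q0   q1  q0 
   q1   q2  q1 
 * q2   q3  q2 
 * q3   q3  q3 
(> = start, * = accepting)

start=q0; accept=q2,q3; q0-a->q1; q0-b->q0; q1-a->q2; q1-b->q1; q2-a->q3; q2-b->q2; q3-a->q3; q3-b->q3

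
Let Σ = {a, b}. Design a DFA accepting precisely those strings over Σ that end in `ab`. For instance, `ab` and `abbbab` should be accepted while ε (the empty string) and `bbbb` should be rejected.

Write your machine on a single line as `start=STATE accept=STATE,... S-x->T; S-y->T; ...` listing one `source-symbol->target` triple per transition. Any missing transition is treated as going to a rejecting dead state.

start=q0; accept=q2; q0-a->q1; q0-b->q0; q1-a->q1; q1-b->q2; q2-a->q1; q2-b->q0

Let each state record the length of the longest suffix of the input read so far that is also a prefix of `ab`. q1 means the last symbol is `a`; q2 means the last 2 symbols are `ab`. Accept only at q2, where the string currently ends in `ab`.
        a   b  
>  q0   q1  q0 
   q1   q1  q2 
 * q2   q1  q0 
(> = start, * = accepting)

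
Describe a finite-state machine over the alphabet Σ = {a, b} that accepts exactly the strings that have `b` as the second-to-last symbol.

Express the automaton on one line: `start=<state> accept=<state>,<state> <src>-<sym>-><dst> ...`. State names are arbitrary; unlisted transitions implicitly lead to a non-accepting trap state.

Because acceptance depends on a position counted from the end, the machine has to buffer the most recent 2 symbols. Make each state the string of the last up-to-2 symbols read; on input `x` shift the window left and append `x`. Accept when the buffered window has length 2 and begins with `b`.
With 7 states:
        a   b  
>  q0   q1  q2 
   q1   q3  q4 
   q2   q5  q6 
   q3   q3  q4 
   q4   q5  q6 
 * q5   q3  q4 
 * q6   q5  q6 
(> = start, * = accepting)

start=q0 accept=q5,q6 q0-a->q1 q0-b->q2 q1-a->q3 q1-b->q4 q2-a->q5 q2-b->q6 q3-a->q3 q3-b->q4 q4-a->q5 q4-b->q6 q5-a->q3 q5-b->q4 q6-a->q5 q6-b->q6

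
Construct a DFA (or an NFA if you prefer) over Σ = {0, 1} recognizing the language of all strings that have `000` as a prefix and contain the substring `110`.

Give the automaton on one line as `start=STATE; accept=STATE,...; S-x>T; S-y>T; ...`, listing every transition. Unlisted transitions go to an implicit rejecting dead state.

Build one automaton per condition and run them in lockstep. The first has 5 states tracking whether the input so far still matches the prefix `000`; the second has 4 states tracking whether and how much of `110` has been seen. A product state is a pair (one from each), accepting exactly when both do. Equivalent product states are then merged.
An 8-state machine:
        0   1  
>  s0   s1  s2 
   s1   s3  s2 
   s2   s2  s2 
   s3   s4  s2 
   s4   s4  s5 
   s5   s4  s6 
   s6   s7  s6 
 * s7   s7  s7 
(> = start, * = accepting)

start=s0; accept=s7; s0-0>s1; s0-1>s2; s1-0>s3; s1-1>s2; s2-0>s2; s2-1>s2; s3-0>s4; s3-1>s2; s4-0>s4; s4-1>s5; s5-0>s4; s5-1>s6; s6-0>s7; s6-1>s6; s7-0>s7; s7-1>s7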